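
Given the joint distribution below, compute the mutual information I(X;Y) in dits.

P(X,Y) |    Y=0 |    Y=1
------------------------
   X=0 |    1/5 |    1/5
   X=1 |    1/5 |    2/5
0.0060 dits

Mutual information: I(X;Y) = H(X) + H(Y) - H(X,Y)

Marginals:
P(X) = (2/5, 3/5), H(X) = 0.2923 dits
P(Y) = (2/5, 3/5), H(Y) = 0.2923 dits

Joint entropy: H(X,Y) = 0.5786 dits

I(X;Y) = 0.2923 + 0.2923 - 0.5786 = 0.0060 dits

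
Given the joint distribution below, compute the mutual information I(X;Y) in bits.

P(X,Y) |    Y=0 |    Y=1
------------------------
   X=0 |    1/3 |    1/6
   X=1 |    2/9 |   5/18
0.0364 bits

Mutual information: I(X;Y) = H(X) + H(Y) - H(X,Y)

Marginals:
P(X) = (1/2, 1/2), H(X) = 1.0000 bits
P(Y) = (5/9, 4/9), H(Y) = 0.9911 bits

Joint entropy: H(X,Y) = 1.9547 bits

I(X;Y) = 1.0000 + 0.9911 - 1.9547 = 0.0364 bits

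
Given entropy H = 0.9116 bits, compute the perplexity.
1.8811

Perplexity is 2^H (or exp(H) for natural log).

H = 0.9116 bits
Perplexity = 2^0.9116 = 1.8811

Interpretation: The model's uncertainty is equivalent to choosing uniformly among 1.9 options.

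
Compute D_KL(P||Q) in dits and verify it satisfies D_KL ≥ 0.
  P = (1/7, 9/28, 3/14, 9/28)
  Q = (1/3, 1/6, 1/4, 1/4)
0.0599 dits

KL divergence satisfies the Gibbs inequality: D_KL(P||Q) ≥ 0 for all distributions P, Q.

D_KL(P||Q) = Σ p(x) log(p(x)/q(x))
Term by term:
  x=0: 1/7 × log_10[(1/7)/(1/3)] = -0.0526
  x=1: 9/28 × log_10[(9/28)/(1/6)] = 0.0917
  x=2: 3/14 × log_10[(3/14)/(1/4)] = -0.0143
  x=3: 9/28 × log_10[(9/28)/(1/4)] = 0.0351
D_KL(P||Q) = 0.0599 dits

D_KL(P||Q) = 0.0599 ≥ 0 ✓

This non-negativity is a fundamental property: relative entropy cannot be negative because it measures how different Q is from P.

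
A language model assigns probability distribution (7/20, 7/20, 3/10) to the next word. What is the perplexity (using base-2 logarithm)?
2.9924

Perplexity is 2^H (or exp(H) for natural log).

First, H = -Σ p log p = 1.5813 bits
Perplexity = 2^1.5813 = 2.9924

Interpretation: The model's uncertainty is equivalent to choosing uniformly among 3.0 options.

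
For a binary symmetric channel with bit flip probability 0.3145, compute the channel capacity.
0.1017 bits

For a binary symmetric channel (BSC) with error probability p:
Capacity C = 1 - H(p) bits per symbol

where H(p) = -p log₂(p) - (1-p) log₂(1-p) is the binary entropy function.

H(0.3145) = 0.8983 bits
C = 1 - 0.8983 = 0.1017 bits per symbol

This means we can reliably transmit up to 0.1017 bits of information per channel use.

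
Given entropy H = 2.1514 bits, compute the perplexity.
4.4426

Perplexity is 2^H (or exp(H) for natural log).

H = 2.1514 bits
Perplexity = 2^2.1514 = 4.4426

Interpretation: The model's uncertainty is equivalent to choosing uniformly among 4.4 options.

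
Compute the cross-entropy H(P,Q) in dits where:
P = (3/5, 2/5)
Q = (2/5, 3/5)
0.3275 dits

Cross-entropy: H(P,Q) = -Σ p(x) log q(x)

Alternatively: H(P,Q) = H(P) + D_KL(P||Q)
H(P) = 0.2923 dits
D_KL(P||Q) = 0.0352 dits

H(P,Q) = 0.2923 + 0.0352 = 0.3275 dits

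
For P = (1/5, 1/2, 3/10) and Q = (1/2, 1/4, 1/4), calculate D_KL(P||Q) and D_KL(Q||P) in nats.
D_KL(P||Q) = 0.2180, D_KL(Q||P) = 0.2393

KL divergence is not symmetric: D_KL(P||Q) ≠ D_KL(Q||P) in general.

D_KL(P||Q) = 0.2180 nats
D_KL(Q||P) = 0.2393 nats

No, they are not equal!

This asymmetry is why KL divergence is not a true distance metric.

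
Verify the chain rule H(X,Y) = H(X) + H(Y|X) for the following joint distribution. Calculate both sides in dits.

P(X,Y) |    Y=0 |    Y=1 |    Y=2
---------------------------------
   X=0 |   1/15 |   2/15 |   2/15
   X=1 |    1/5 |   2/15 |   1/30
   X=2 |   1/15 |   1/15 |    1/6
H(X,Y) = 0.9040, H(X) = 0.4757, H(Y|X) = 0.4283 (all in dits)

Chain rule: H(X,Y) = H(X) + H(Y|X)

Left side — joint entropy directly:
H(X,Y) = -Σ p(x,y) log p(x,y) = 0.9040 dits

Right side — compute H(Y|X) from the conditional distributions:
P(X) = (1/3, 11/30, 3/10), so H(X) = 0.4757 dits
H(Y|X) = Σ_x P(X=x) · H(Y|X=x):
  P(Y|X=0) = (1/5, 2/5, 2/5), H(Y|X=0) = 0.4581, weight P(X=0) = 1/3
  P(Y|X=1) = (6/11, 4/11, 1/11), H(Y|X=1) = 0.3980, weight P(X=1) = 11/30
  P(Y|X=2) = (2/9, 2/9, 5/9), H(Y|X=2) = 0.4321, weight P(X=2) = 3/10
H(Y|X) = 0.4283 dits

H(X) + H(Y|X) = 0.4757 + 0.4283 = 0.9040 dits

Both sides equal 0.9040 dits. ✓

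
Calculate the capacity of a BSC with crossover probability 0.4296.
0.0143 bits

For a binary symmetric channel (BSC) with error probability p:
Capacity C = 1 - H(p) bits per symbol

where H(p) = -p log₂(p) - (1-p) log₂(1-p) is the binary entropy function.

H(0.4296) = 0.9857 bits
C = 1 - 0.9857 = 0.0143 bits per symbol

This means we can reliably transmit up to 0.0143 bits of information per channel use.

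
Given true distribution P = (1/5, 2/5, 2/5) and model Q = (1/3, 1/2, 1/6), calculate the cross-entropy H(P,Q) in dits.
0.5271 dits

Cross-entropy: H(P,Q) = -Σ p(x) log q(x)

Alternatively: H(P,Q) = H(P) + D_KL(P||Q)
H(P) = 0.4581 dits
D_KL(P||Q) = 0.0690 dits

H(P,Q) = 0.4581 + 0.0690 = 0.5271 dits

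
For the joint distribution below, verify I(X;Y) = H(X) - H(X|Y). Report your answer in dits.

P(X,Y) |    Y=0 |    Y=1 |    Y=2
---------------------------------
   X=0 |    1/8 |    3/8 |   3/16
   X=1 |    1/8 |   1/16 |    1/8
I(X;Y) = 0.0252 dits

Mutual information has multiple equivalent forms:
- I(X;Y) = H(X) - H(X|Y)
- I(X;Y) = H(Y) - H(Y|X)
- I(X;Y) = H(X) + H(Y) - H(X,Y)

Computing all quantities:
H(X) = 0.2697, H(Y) = 0.4654, H(X,Y) = 0.7100
H(X|Y) = 0.2445, H(Y|X) = 0.4402

Verification:
H(X) - H(X|Y) = 0.2697 - 0.2445 = 0.0252
H(Y) - H(Y|X) = 0.4654 - 0.4402 = 0.0252
H(X) + H(Y) - H(X,Y) = 0.2697 + 0.4654 - 0.7100 = 0.0252

All forms give I(X;Y) = 0.0252 dits. ✓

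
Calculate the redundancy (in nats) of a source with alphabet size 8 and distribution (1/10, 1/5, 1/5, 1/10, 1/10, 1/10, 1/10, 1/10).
0.0541 nats

Redundancy measures how far a source is from maximum entropy:
R = H_max - H(X)

Maximum entropy for 8 symbols: H_max = log_e(8) = 2.0794 nats
Actual entropy: H(X) = 2.0253 nats
Redundancy: R = 2.0794 - 2.0253 = 0.0541 nats

This redundancy represents potential for compression: the source could be compressed by 0.0541 nats per symbol.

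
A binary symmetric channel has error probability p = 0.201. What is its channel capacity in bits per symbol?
0.2761 bits

For a binary symmetric channel (BSC) with error probability p:
Capacity C = 1 - H(p) bits per symbol

where H(p) = -p log₂(p) - (1-p) log₂(1-p) is the binary entropy function.

H(0.201) = 0.7239 bits
C = 1 - 0.7239 = 0.2761 bits per symbol

This means we can reliably transmit up to 0.2761 bits of information per channel use.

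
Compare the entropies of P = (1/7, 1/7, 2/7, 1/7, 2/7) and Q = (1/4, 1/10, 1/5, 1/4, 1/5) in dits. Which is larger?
Q

Computing entropies in dits:
H(P) = 0.6731
H(Q) = 0.6806

Distribution Q has higher entropy.

Intuition: The distribution closer to uniform (more spread out) has higher entropy.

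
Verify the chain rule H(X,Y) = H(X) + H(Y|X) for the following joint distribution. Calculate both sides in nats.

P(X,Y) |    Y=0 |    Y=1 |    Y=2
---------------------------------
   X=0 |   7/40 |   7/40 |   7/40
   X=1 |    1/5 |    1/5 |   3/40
H(X,Y) = 1.7531, H(X) = 0.6919, H(Y|X) = 1.0612 (all in nats)

Chain rule: H(X,Y) = H(X) + H(Y|X)

Left side — joint entropy directly:
H(X,Y) = -Σ p(x,y) log p(x,y) = 1.7531 nats

Right side — compute H(Y|X) from the conditional distributions:
P(X) = (21/40, 19/40), so H(X) = 0.6919 nats
H(Y|X) = Σ_x P(X=x) · H(Y|X=x):
  P(Y|X=0) = (1/3, 1/3, 1/3), H(Y|X=0) = 1.0986, weight P(X=0) = 21/40
  P(Y|X=1) = (8/19, 8/19, 3/19), H(Y|X=1) = 1.0199, weight P(X=1) = 19/40
H(Y|X) = 1.0612 nats

H(X) + H(Y|X) = 0.6919 + 1.0612 = 1.7531 nats

Both sides equal 1.7531 nats. ✓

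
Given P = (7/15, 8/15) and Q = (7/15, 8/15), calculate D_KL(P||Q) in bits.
0.0000 bits

KL divergence: D_KL(P||Q) = Σ p(x) log(p(x)/q(x))

Computing term by term:
  x=0: 7/15 × log_2[(7/15)/(7/15)] = 7/15 × 0.0000 = 0.0000
  x=1: 8/15 × log_2[(8/15)/(8/15)] = 8/15 × 0.0000 = 0.0000

D_KL(P||Q) = 0.0000 bits

Note: KL divergence is always non-negative and equals 0 iff P = Q.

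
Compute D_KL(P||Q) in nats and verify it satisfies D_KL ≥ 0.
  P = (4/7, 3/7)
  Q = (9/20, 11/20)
0.0296 nats

KL divergence satisfies the Gibbs inequality: D_KL(P||Q) ≥ 0 for all distributions P, Q.

D_KL(P||Q) = Σ p(x) log(p(x)/q(x))
Term by term:
  x=0: 4/7 × log_e[(4/7)/(9/20)] = 0.1365
  x=1: 3/7 × log_e[(3/7)/(11/20)] = -0.1069
D_KL(P||Q) = 0.0296 nats

D_KL(P||Q) = 0.0296 ≥ 0 ✓

This non-negativity is a fundamental property: relative entropy cannot be negative because it measures how different Q is from P.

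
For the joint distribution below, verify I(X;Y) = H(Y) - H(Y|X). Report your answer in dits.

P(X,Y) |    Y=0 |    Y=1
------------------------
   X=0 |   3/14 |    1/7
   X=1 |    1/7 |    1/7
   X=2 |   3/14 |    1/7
I(X;Y) = 0.0018 dits

Mutual information has multiple equivalent forms:
- I(X;Y) = H(X) - H(X|Y)
- I(X;Y) = H(Y) - H(Y|X)
- I(X;Y) = H(X) + H(Y) - H(X,Y)

Computing all quantities:
H(X) = 0.4748, H(Y) = 0.2966, H(X,Y) = 0.7696
H(X|Y) = 0.4730, H(Y|X) = 0.2948

Verification:
H(X) - H(X|Y) = 0.4748 - 0.4730 = 0.0018
H(Y) - H(Y|X) = 0.2966 - 0.2948 = 0.0018
H(X) + H(Y) - H(X,Y) = 0.4748 + 0.2966 - 0.7696 = 0.0018

All forms give I(X;Y) = 0.0018 dits. ✓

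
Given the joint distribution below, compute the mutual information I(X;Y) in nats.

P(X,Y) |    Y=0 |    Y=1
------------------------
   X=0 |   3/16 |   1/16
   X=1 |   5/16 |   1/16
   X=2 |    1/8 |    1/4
0.1133 nats

Mutual information: I(X;Y) = H(X) + H(Y) - H(X,Y)

Marginals:
P(X) = (1/4, 3/8, 3/8), H(X) = 1.0822 nats
P(Y) = (5/8, 3/8), H(Y) = 0.6616 nats

Joint entropy: H(X,Y) = 1.6304 nats

I(X;Y) = 1.0822 + 0.6616 - 1.6304 = 0.1133 nats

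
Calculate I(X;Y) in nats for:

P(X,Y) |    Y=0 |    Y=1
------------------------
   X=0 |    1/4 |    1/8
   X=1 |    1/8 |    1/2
0.1101 nats

Mutual information: I(X;Y) = H(X) + H(Y) - H(X,Y)

Marginals:
P(X) = (3/8, 5/8), H(X) = 0.6616 nats
P(Y) = (3/8, 5/8), H(Y) = 0.6616 nats

Joint entropy: H(X,Y) = 1.2130 nats

I(X;Y) = 0.6616 + 0.6616 - 1.2130 = 0.1101 nats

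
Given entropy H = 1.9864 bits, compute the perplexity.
3.9625

Perplexity is 2^H (or exp(H) for natural log).

H = 1.9864 bits
Perplexity = 2^1.9864 = 3.9625

Interpretation: The model's uncertainty is equivalent to choosing uniformly among 4.0 options.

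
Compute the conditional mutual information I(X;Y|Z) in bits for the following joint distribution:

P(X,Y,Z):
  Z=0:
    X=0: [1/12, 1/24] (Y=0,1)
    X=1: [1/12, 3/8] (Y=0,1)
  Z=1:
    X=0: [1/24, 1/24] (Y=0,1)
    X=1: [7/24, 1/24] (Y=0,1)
0.1115 bits

Conditional mutual information: I(X;Y|Z) = H(X|Z) + H(Y|Z) - H(X,Y|Z)

H(Z) = 0.9799
H(X,Z) = 1.7179 → H(X|Z) = 0.7381
H(Y,Z) = 1.7842 → H(Y|Z) = 0.8043
H(X,Y,Z) = 2.4108 → H(X,Y|Z) = 1.4309

I(X;Y|Z) = 0.7381 + 0.8043 - 1.4309 = 0.1115 bits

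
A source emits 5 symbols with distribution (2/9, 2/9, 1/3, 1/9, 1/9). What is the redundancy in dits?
0.0376 dits

Redundancy measures how far a source is from maximum entropy:
R = H_max - H(X)

Maximum entropy for 5 symbols: H_max = log_10(5) = 0.6990 dits
Actual entropy: H(X) = 0.6614 dits
Redundancy: R = 0.6990 - 0.6614 = 0.0376 dits

This redundancy represents potential for compression: the source could be compressed by 0.0376 dits per symbol.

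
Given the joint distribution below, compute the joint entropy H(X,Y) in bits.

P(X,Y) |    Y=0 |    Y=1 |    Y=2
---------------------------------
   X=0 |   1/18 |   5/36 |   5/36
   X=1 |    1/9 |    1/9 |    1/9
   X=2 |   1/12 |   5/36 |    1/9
3.1259 bits

Joint entropy is H(X,Y) = -Σ_{x,y} p(x,y) log p(x,y).

Summing over all non-zero entries:
H(X,Y) = -[1/18·log_2(1/18) + 5/36·log_2(5/36) + 5/36·log_2(5/36) + 1/9·log_2(1/9) + 1/9·log_2(1/9) + 1/9·log_2(1/9) + 1/12·log_2(1/12) + 5/36·log_2(5/36) + 1/9·log_2(1/9)]
H(X,Y) = 3.1259 bits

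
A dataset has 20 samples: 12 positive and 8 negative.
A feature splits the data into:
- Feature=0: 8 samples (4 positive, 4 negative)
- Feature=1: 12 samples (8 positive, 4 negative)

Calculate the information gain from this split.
0.0200 bits

Information Gain = H(Y) - H(Y|Feature)

Before split:
P(positive) = 12/20 = 0.6000
H(Y) = 0.9710 bits

After split:
Feature=0: H = 1.0000 bits (weight = 8/20)
Feature=1: H = 0.9183 bits (weight = 12/20)
H(Y|Feature) = (8/20)×1.0000 + (12/20)×0.9183 = 0.9510 bits

Information Gain = 0.9710 - 0.9510 = 0.0200 bits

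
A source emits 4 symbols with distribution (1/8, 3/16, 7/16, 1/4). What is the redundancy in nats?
0.1042 nats

Redundancy measures how far a source is from maximum entropy:
R = H_max - H(X)

Maximum entropy for 4 symbols: H_max = log_e(4) = 1.3863 nats
Actual entropy: H(X) = 1.2820 nats
Redundancy: R = 1.3863 - 1.2820 = 0.1042 nats

This redundancy represents potential for compression: the source could be compressed by 0.1042 nats per symbol.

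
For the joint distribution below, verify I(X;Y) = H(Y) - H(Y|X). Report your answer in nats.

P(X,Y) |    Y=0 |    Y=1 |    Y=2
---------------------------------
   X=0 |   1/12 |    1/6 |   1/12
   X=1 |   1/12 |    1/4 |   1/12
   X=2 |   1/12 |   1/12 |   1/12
I(X;Y) = 0.0225 nats

Mutual information has multiple equivalent forms:
- I(X;Y) = H(X) - H(X|Y)
- I(X;Y) = H(Y) - H(Y|X)
- I(X;Y) = H(X) + H(Y) - H(X,Y)

Computing all quantities:
H(X) = 1.0776, H(Y) = 1.0397, H(X,Y) = 2.0947
H(X|Y) = 1.0550, H(Y|X) = 1.0172

Verification:
H(X) - H(X|Y) = 1.0776 - 1.0550 = 0.0225
H(Y) - H(Y|X) = 1.0397 - 1.0172 = 0.0225
H(X) + H(Y) - H(X,Y) = 1.0776 + 1.0397 - 2.0947 = 0.0225

All forms give I(X;Y) = 0.0225 nats. ✓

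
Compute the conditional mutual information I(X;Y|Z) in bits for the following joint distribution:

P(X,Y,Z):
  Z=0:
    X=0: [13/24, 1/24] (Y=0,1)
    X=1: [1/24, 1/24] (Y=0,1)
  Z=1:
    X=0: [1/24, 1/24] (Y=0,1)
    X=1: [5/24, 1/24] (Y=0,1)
0.0871 bits

Conditional mutual information: I(X;Y|Z) = H(X|Z) + H(Y|Z) - H(X,Y|Z)

H(Z) = 0.9183
H(X,Z) = 1.5511 → H(X|Z) = 0.6328
H(Y,Z) = 1.5511 → H(Y|Z) = 0.6328
H(X,Y,Z) = 2.0968 → H(X,Y|Z) = 1.1785

I(X;Y|Z) = 0.6328 + 0.6328 - 1.1785 = 0.0871 bits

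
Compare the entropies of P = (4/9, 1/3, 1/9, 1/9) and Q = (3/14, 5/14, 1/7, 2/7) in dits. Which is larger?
Q

Computing entropies in dits:
H(P) = 0.5276
H(Q) = 0.5792

Distribution Q has higher entropy.

Intuition: The distribution closer to uniform (more spread out) has higher entropy.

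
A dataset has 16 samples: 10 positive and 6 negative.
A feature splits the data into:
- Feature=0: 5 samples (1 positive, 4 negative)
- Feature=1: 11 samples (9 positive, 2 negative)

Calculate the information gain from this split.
0.2586 bits

Information Gain = H(Y) - H(Y|Feature)

Before split:
P(positive) = 10/16 = 0.6250
H(Y) = 0.9544 bits

After split:
Feature=0: H = 0.7219 bits (weight = 5/16)
Feature=1: H = 0.6840 bits (weight = 11/16)
H(Y|Feature) = (5/16)×0.7219 + (11/16)×0.6840 = 0.6959 bits

Information Gain = 0.9544 - 0.6959 = 0.2586 bits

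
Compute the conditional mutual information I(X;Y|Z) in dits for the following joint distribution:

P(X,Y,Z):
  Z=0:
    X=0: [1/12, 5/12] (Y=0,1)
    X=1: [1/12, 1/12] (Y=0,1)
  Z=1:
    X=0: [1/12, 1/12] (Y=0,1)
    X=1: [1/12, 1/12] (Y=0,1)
0.0148 dits

Conditional mutual information: I(X;Y|Z) = H(X|Z) + H(Y|Z) - H(X,Y|Z)

H(Z) = 0.2764
H(X,Z) = 0.5396 → H(X|Z) = 0.2632
H(Y,Z) = 0.5396 → H(Y|Z) = 0.2632
H(X,Y,Z) = 0.7879 → H(X,Y|Z) = 0.5115

I(X;Y|Z) = 0.2632 + 0.2632 - 0.5115 = 0.0148 dits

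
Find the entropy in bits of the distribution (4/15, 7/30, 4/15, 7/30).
1.9968 bits

Shannon entropy is H(X) = -Σ p(x) log p(x).

For P = (4/15, 7/30, 4/15, 7/30):
H = -4/15 × log_2(4/15) -7/30 × log_2(7/30) -4/15 × log_2(4/15) -7/30 × log_2(7/30)
H = 1.9968 bits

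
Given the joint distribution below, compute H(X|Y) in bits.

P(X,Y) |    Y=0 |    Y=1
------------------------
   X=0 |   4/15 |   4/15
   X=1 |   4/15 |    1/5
0.9931 bits

Using the chain rule: H(X|Y) = H(X,Y) - H(Y)

First, compute H(X,Y) = 1.9899 bits

Marginal P(Y) = (8/15, 7/15)
H(Y) = 0.9968 bits

H(X|Y) = H(X,Y) - H(Y) = 1.9899 - 0.9968 = 0.9931 bits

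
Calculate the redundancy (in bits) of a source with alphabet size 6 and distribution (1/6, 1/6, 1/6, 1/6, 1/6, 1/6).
0.0000 bits

Redundancy measures how far a source is from maximum entropy:
R = H_max - H(X)

Maximum entropy for 6 symbols: H_max = log_2(6) = 2.5850 bits
Actual entropy: H(X) = 2.5850 bits
Redundancy: R = 2.5850 - 2.5850 = 0.0000 bits

This redundancy represents potential for compression: the source could be compressed by 0.0000 bits per symbol.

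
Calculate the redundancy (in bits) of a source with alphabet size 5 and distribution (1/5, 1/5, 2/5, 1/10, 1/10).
0.2000 bits

Redundancy measures how far a source is from maximum entropy:
R = H_max - H(X)

Maximum entropy for 5 symbols: H_max = log_2(5) = 2.3219 bits
Actual entropy: H(X) = 2.1219 bits
Redundancy: R = 2.3219 - 2.1219 = 0.2000 bits

This redundancy represents potential for compression: the source could be compressed by 0.2000 bits per symbol.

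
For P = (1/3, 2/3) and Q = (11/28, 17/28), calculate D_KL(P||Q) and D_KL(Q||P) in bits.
D_KL(P||Q) = 0.0109, D_KL(Q||P) = 0.0112

KL divergence is not symmetric: D_KL(P||Q) ≠ D_KL(Q||P) in general.

D_KL(P||Q) = 0.0109 bits
D_KL(Q||P) = 0.0112 bits

No, they are not equal!

This asymmetry is why KL divergence is not a true distance metric.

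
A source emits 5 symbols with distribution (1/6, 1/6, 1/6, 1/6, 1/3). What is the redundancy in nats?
0.0487 nats

Redundancy measures how far a source is from maximum entropy:
R = H_max - H(X)

Maximum entropy for 5 symbols: H_max = log_e(5) = 1.6094 nats
Actual entropy: H(X) = 1.5607 nats
Redundancy: R = 1.6094 - 1.5607 = 0.0487 nats

This redundancy represents potential for compression: the source could be compressed by 0.0487 nats per symbol.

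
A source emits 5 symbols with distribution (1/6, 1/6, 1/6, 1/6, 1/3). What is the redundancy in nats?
0.0487 nats

Redundancy measures how far a source is from maximum entropy:
R = H_max - H(X)

Maximum entropy for 5 symbols: H_max = log_e(5) = 1.6094 nats
Actual entropy: H(X) = 1.5607 nats
Redundancy: R = 1.6094 - 1.5607 = 0.0487 nats

This redundancy represents potential for compression: the source could be compressed by 0.0487 nats per symbol.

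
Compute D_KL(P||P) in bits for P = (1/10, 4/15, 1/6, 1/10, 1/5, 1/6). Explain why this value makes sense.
0.0000 bits

KL divergence satisfies the Gibbs inequality: D_KL(P||Q) ≥ 0 for all distributions P, Q.

D_KL(P||Q) = Σ p(x) log(p(x)/q(x))
Each term is p(x) × log_2(p(x)/p(x)) = p(x) × log_2(1) = 0, so the sum is 0.
D_KL(P||Q) = 0.0000 bits

When P = Q, the KL divergence is exactly 0, as there is no 'divergence' between identical distributions.

This non-negativity is a fundamental property: relative entropy cannot be negative because it measures how different Q is from P.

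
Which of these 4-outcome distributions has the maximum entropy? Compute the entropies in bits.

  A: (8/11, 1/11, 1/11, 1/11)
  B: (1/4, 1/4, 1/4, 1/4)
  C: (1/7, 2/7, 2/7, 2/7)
B

For a discrete distribution over n outcomes, entropy is maximized by the uniform distribution.

Computing entropies:
H(A) = 1.2776 bits
H(B) = 2.0000 bits
H(C) = 1.9502 bits

The uniform distribution (where all probabilities equal 1/4) achieves the maximum entropy of log_2(4) = 2.0000 bits.

Distribution B has the highest entropy.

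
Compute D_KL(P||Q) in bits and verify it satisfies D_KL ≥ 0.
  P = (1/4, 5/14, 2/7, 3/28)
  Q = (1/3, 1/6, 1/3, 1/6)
0.1571 bits

KL divergence satisfies the Gibbs inequality: D_KL(P||Q) ≥ 0 for all distributions P, Q.

D_KL(P||Q) = Σ p(x) log(p(x)/q(x))
Term by term:
  x=0: 1/4 × log_2[(1/4)/(1/3)] = -0.1038
  x=1: 5/14 × log_2[(5/14)/(1/6)] = 0.3927
  x=2: 2/7 × log_2[(2/7)/(1/3)] = -0.0635
  x=3: 3/28 × log_2[(3/28)/(1/6)] = -0.0683
D_KL(P||Q) = 0.1571 bits

D_KL(P||Q) = 0.1571 ≥ 0 ✓

This non-negativity is a fundamental property: relative entropy cannot be negative because it measures how different Q is from P.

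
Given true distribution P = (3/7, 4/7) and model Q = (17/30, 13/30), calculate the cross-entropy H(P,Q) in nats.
0.7213 nats

Cross-entropy: H(P,Q) = -Σ p(x) log q(x)

Alternatively: H(P,Q) = H(P) + D_KL(P||Q)
H(P) = 0.6829 nats
D_KL(P||Q) = 0.0384 nats

H(P,Q) = 0.6829 + 0.0384 = 0.7213 nats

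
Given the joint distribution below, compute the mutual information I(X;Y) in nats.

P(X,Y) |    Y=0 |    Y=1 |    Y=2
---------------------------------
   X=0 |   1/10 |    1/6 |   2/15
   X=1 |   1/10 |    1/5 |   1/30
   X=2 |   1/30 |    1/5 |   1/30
0.0568 nats

Mutual information: I(X;Y) = H(X) + H(Y) - H(X,Y)

Marginals:
P(X) = (2/5, 1/3, 4/15), H(X) = 1.0852 nats
P(Y) = (7/30, 17/30, 1/5), H(Y) = 0.9833 nats

Joint entropy: H(X,Y) = 2.0117 nats

I(X;Y) = 1.0852 + 0.9833 - 2.0117 = 0.0568 nats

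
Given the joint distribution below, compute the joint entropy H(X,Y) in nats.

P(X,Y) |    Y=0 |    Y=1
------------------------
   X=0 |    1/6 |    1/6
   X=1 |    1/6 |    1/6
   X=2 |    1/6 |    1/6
1.7918 nats

Joint entropy is H(X,Y) = -Σ_{x,y} p(x,y) log p(x,y).

Summing over all non-zero entries:
H(X,Y) = -[1/6·log_e(1/6) + 1/6·log_e(1/6) + 1/6·log_e(1/6) + 1/6·log_e(1/6) + 1/6·log_e(1/6) + 1/6·log_e(1/6)]
H(X,Y) = 1.7918 nats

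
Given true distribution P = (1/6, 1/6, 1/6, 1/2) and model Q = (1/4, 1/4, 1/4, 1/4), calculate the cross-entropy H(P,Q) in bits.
2.0000 bits

Cross-entropy: H(P,Q) = -Σ p(x) log q(x)

Alternatively: H(P,Q) = H(P) + D_KL(P||Q)
H(P) = 1.7925 bits
D_KL(P||Q) = 0.2075 bits

H(P,Q) = 1.7925 + 0.2075 = 2.0000 bits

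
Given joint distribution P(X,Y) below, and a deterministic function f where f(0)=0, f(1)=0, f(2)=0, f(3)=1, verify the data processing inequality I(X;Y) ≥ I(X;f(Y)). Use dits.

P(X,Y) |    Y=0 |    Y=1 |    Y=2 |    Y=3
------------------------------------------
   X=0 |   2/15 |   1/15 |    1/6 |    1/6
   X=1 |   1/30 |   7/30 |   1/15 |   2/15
I(X;Y) = 0.0447, I(X;f(Y)) = 0.0002, inequality holds: 0.0447 ≥ 0.0002

Data Processing Inequality: For any Markov chain X → Y → Z, we have I(X;Y) ≥ I(X;Z).

Here Z = f(Y) is a deterministic function of Y, forming X → Y → Z.

Original I(X;Y) = 0.0447 dits

After applying f:
P(X,Z) where Z=f(Y):
- P(X,Z=0) = P(X,Y=0) + P(X,Y=1) + P(X,Y=2)
- P(X,Z=1) = P(X,Y=3)

I(X;Z) = I(X;f(Y)) = 0.0002 dits

Verification: 0.0447 ≥ 0.0002 ✓

Information cannot be created by processing; the function f can only lose information about X.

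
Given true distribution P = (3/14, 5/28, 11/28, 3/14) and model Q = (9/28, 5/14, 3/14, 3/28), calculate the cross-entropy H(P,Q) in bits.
2.1797 bits

Cross-entropy: H(P,Q) = -Σ p(x) log q(x)

Alternatively: H(P,Q) = H(P) + D_KL(P||Q)
H(P) = 1.9258 bits
D_KL(P||Q) = 0.2539 bits

H(P,Q) = 1.9258 + 0.2539 = 2.1797 bits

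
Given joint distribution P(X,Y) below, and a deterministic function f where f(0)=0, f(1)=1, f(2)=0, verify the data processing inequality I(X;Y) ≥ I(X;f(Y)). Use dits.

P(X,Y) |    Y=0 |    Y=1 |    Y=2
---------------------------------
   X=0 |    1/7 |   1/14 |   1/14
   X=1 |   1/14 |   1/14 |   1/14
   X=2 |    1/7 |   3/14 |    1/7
I(X;Y) = 0.0093, I(X;f(Y)) = 0.0057, inequality holds: 0.0093 ≥ 0.0057

Data Processing Inequality: For any Markov chain X → Y → Z, we have I(X;Y) ≥ I(X;Z).

Here Z = f(Y) is a deterministic function of Y, forming X → Y → Z.

Original I(X;Y) = 0.0093 dits

After applying f:
P(X,Z) where Z=f(Y):
- P(X,Z=0) = P(X,Y=0) + P(X,Y=2)
- P(X,Z=1) = P(X,Y=1)

I(X;Z) = I(X;f(Y)) = 0.0057 dits

Verification: 0.0093 ≥ 0.0057 ✓

Information cannot be created by processing; the function f can only lose information about X.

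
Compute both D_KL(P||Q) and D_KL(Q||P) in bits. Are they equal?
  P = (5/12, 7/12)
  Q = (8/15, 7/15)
D_KL(P||Q) = 0.0394, D_KL(Q||P) = 0.0397

KL divergence is not symmetric: D_KL(P||Q) ≠ D_KL(Q||P) in general.

D_KL(P||Q) = 0.0394 bits
D_KL(Q||P) = 0.0397 bits

No, they are not equal!

This asymmetry is why KL divergence is not a true distance metric.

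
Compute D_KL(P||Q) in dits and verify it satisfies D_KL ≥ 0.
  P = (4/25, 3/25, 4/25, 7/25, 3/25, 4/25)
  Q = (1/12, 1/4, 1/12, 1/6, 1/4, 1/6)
0.0744 dits

KL divergence satisfies the Gibbs inequality: D_KL(P||Q) ≥ 0 for all distributions P, Q.

D_KL(P||Q) = Σ p(x) log(p(x)/q(x))
Term by term:
  x=0: 4/25 × log_10[(4/25)/(1/12)] = 0.0453
  x=1: 3/25 × log_10[(3/25)/(1/4)] = -0.0383
  x=2: 4/25 × log_10[(4/25)/(1/12)] = 0.0453
  x=3: 7/25 × log_10[(7/25)/(1/6)] = 0.0631
  x=4: 3/25 × log_10[(3/25)/(1/4)] = -0.0383
  x=5: 4/25 × log_10[(4/25)/(1/6)] = -0.0028
D_KL(P||Q) = 0.0744 dits

D_KL(P||Q) = 0.0744 ≥ 0 ✓

This non-negativity is a fundamental property: relative entropy cannot be negative because it measures how different Q is from P.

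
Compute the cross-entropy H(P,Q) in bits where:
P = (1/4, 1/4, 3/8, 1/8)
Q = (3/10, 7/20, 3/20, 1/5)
2.1295 bits

Cross-entropy: H(P,Q) = -Σ p(x) log q(x)

Alternatively: H(P,Q) = H(P) + D_KL(P||Q)
H(P) = 1.9056 bits
D_KL(P||Q) = 0.2238 bits

H(P,Q) = 1.9056 + 0.2238 = 2.1295 bits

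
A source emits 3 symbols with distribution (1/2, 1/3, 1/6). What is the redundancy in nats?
0.0872 nats

Redundancy measures how far a source is from maximum entropy:
R = H_max - H(X)

Maximum entropy for 3 symbols: H_max = log_e(3) = 1.0986 nats
Actual entropy: H(X) = 1.0114 nats
Redundancy: R = 1.0986 - 1.0114 = 0.0872 nats

This redundancy represents potential for compression: the source could be compressed by 0.0872 nats per symbol.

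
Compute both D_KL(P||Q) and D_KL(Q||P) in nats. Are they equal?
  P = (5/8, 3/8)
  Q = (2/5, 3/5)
D_KL(P||Q) = 0.1027, D_KL(Q||P) = 0.1035

KL divergence is not symmetric: D_KL(P||Q) ≠ D_KL(Q||P) in general.

D_KL(P||Q) = 0.1027 nats
D_KL(Q||P) = 0.1035 nats

No, they are not equal!

This asymmetry is why KL divergence is not a true distance metric.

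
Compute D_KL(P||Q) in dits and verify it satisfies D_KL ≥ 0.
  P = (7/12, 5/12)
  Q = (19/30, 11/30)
0.0023 dits

KL divergence satisfies the Gibbs inequality: D_KL(P||Q) ≥ 0 for all distributions P, Q.

D_KL(P||Q) = Σ p(x) log(p(x)/q(x))
Term by term:
  x=0: 7/12 × log_10[(7/12)/(19/30)] = -0.0208
  x=1: 5/12 × log_10[(5/12)/(11/30)] = 0.0231
D_KL(P||Q) = 0.0023 dits

D_KL(P||Q) = 0.0023 ≥ 0 ✓

This non-negativity is a fundamental property: relative entropy cannot be negative because it measures how different Q is from P.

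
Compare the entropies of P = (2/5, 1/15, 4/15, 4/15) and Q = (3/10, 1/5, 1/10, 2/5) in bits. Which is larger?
Q

Computing entropies in bits:
H(P) = 1.8062
H(Q) = 1.8464

Distribution Q has higher entropy.

Intuition: The distribution closer to uniform (more spread out) has higher entropy.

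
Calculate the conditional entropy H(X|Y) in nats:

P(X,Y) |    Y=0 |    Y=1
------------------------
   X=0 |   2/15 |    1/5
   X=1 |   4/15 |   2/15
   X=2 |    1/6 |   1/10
1.0563 nats

Using the chain rule: H(X|Y) = H(X,Y) - H(Y)

First, compute H(X,Y) = 1.7405 nats

Marginal P(Y) = (17/30, 13/30)
H(Y) = 0.6842 nats

H(X|Y) = H(X,Y) - H(Y) = 1.7405 - 0.6842 = 1.0563 nats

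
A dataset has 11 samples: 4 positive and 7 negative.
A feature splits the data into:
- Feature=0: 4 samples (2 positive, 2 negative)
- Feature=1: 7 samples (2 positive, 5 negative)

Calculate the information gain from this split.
0.0328 bits

Information Gain = H(Y) - H(Y|Feature)

Before split:
P(positive) = 4/11 = 0.3636
H(Y) = 0.9457 bits

After split:
Feature=0: H = 1.0000 bits (weight = 4/11)
Feature=1: H = 0.8631 bits (weight = 7/11)
H(Y|Feature) = (4/11)×1.0000 + (7/11)×0.8631 = 0.9129 bits

Information Gain = 0.9457 - 0.9129 = 0.0328 bits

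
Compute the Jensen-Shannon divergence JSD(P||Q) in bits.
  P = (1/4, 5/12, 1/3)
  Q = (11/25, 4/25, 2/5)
0.0640 bits

Jensen-Shannon divergence is:
JSD(P||Q) = 0.5 × D_KL(P||M) + 0.5 × D_KL(Q||M)
where M = 0.5 × (P + Q) is the mixture distribution.

M = 0.5 × (1/4, 5/12, 1/3) + 0.5 × (11/25, 4/25, 2/5) = (0.345, 0.288333, 11/30)

D_KL(P||M) = 0.0593 bits
D_KL(Q||M) = 0.0687 bits

JSD(P||Q) = 0.5 × 0.0593 + 0.5 × 0.0687 = 0.0640 bits

Unlike KL divergence, JSD is symmetric and bounded: 0 ≤ JSD ≤ log(2).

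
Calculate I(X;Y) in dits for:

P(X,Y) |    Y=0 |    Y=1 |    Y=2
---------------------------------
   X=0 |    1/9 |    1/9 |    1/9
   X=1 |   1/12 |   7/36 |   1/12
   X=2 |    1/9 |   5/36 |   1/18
0.0094 dits

Mutual information: I(X;Y) = H(X) + H(Y) - H(X,Y)

Marginals:
P(X) = (1/3, 13/36, 11/36), H(X) = 0.4761 dits
P(Y) = (11/36, 4/9, 1/4), H(Y) = 0.4644 dits

Joint entropy: H(X,Y) = 0.9311 dits

I(X;Y) = 0.4761 + 0.4644 - 0.9311 = 0.0094 dits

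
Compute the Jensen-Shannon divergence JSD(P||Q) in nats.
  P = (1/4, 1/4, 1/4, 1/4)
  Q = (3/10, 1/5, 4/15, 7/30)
0.0028 nats

Jensen-Shannon divergence is:
JSD(P||Q) = 0.5 × D_KL(P||M) + 0.5 × D_KL(Q||M)
where M = 0.5 × (P + Q) is the mixture distribution.

M = 0.5 × (1/4, 1/4, 1/4, 1/4) + 0.5 × (3/10, 1/5, 4/15, 7/30) = (11/40, 9/40, 0.258333, 0.241667)

D_KL(P||M) = 0.0028 nats
D_KL(Q||M) = 0.0028 nats

JSD(P||Q) = 0.5 × 0.0028 + 0.5 × 0.0028 = 0.0028 nats

Unlike KL divergence, JSD is symmetric and bounded: 0 ≤ JSD ≤ log(2).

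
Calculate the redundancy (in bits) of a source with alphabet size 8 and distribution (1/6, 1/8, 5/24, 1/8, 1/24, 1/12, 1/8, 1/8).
0.1079 bits

Redundancy measures how far a source is from maximum entropy:
R = H_max - H(X)

Maximum entropy for 8 symbols: H_max = log_2(8) = 3.0000 bits
Actual entropy: H(X) = 2.8921 bits
Redundancy: R = 3.0000 - 2.8921 = 0.1079 bits

This redundancy represents potential for compression: the source could be compressed by 0.1079 bits per symbol.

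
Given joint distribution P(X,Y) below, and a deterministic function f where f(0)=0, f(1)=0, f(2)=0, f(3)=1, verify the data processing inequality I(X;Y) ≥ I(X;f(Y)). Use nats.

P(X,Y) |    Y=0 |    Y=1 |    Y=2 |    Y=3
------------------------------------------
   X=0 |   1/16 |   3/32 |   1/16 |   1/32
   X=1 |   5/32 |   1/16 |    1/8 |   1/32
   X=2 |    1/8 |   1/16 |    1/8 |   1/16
I(X;Y) = 0.0303, I(X;f(Y)) = 0.0061, inequality holds: 0.0303 ≥ 0.0061

Data Processing Inequality: For any Markov chain X → Y → Z, we have I(X;Y) ≥ I(X;Z).

Here Z = f(Y) is a deterministic function of Y, forming X → Y → Z.

Original I(X;Y) = 0.0303 nats

After applying f:
P(X,Z) where Z=f(Y):
- P(X,Z=0) = P(X,Y=0) + P(X,Y=1) + P(X,Y=2)
- P(X,Z=1) = P(X,Y=3)

I(X;Z) = I(X;f(Y)) = 0.0061 nats

Verification: 0.0303 ≥ 0.0061 ✓

Information cannot be created by processing; the function f can only lose information about X.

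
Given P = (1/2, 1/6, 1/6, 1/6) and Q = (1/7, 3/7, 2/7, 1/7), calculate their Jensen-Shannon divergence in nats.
0.0907 nats

Jensen-Shannon divergence is:
JSD(P||Q) = 0.5 × D_KL(P||M) + 0.5 × D_KL(Q||M)
where M = 0.5 × (P + Q) is the mixture distribution.

M = 0.5 × (1/2, 1/6, 1/6, 1/6) + 0.5 × (1/7, 3/7, 2/7, 1/7) = (9/28, 0.297619, 0.22619, 0.154762)

D_KL(P||M) = 0.0857 nats
D_KL(Q||M) = 0.0957 nats

JSD(P||Q) = 0.5 × 0.0857 + 0.5 × 0.0957 = 0.0907 nats

Unlike KL divergence, JSD is symmetric and bounded: 0 ≤ JSD ≤ log(2).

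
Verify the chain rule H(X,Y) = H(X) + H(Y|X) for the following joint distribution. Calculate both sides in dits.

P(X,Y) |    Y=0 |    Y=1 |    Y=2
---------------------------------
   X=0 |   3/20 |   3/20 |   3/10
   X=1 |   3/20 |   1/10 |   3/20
H(X,Y) = 0.7512, H(X) = 0.2923, H(Y|X) = 0.4589 (all in dits)

Chain rule: H(X,Y) = H(X) + H(Y|X)

Left side — joint entropy directly:
H(X,Y) = -Σ p(x,y) log p(x,y) = 0.7512 dits

Right side — compute H(Y|X) from the conditional distributions:
P(X) = (3/5, 2/5), so H(X) = 0.2923 dits
H(Y|X) = Σ_x P(X=x) · H(Y|X=x):
  P(Y|X=0) = (1/4, 1/4, 1/2), H(Y|X=0) = 0.4515, weight P(X=0) = 3/5
  P(Y|X=1) = (3/8, 1/4, 3/8), H(Y|X=1) = 0.4700, weight P(X=1) = 2/5
H(Y|X) = 0.4589 dits

H(X) + H(Y|X) = 0.2923 + 0.4589 = 0.7512 dits

Both sides equal 0.7512 dits. ✓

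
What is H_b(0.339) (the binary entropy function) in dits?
0.2781 dits

The binary entropy function is:
H(p) = -p log(p) - (1-p) log(1-p)

H(0.339) = -0.339 × log_10(0.339) - 0.661 × log_10(0.661)
H(0.339) = 0.2781 dits

Note: Binary entropy is maximized at p=0.5 (H=1 bit) and minimized at p=0 or p=1 (H=0).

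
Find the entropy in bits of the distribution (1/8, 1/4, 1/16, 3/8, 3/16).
2.1085 bits

Shannon entropy is H(X) = -Σ p(x) log p(x).

For P = (1/8, 1/4, 1/16, 3/8, 3/16):
H = -1/8 × log_2(1/8) -1/4 × log_2(1/4) -1/16 × log_2(1/16) -3/8 × log_2(3/8) -3/16 × log_2(3/16)
H = 2.1085 bits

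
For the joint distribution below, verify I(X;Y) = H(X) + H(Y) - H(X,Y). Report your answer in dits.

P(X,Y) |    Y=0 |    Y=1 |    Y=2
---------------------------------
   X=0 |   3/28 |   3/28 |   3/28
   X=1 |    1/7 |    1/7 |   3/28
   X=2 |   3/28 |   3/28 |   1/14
I(X;Y) = 0.0012 dits

Mutual information has multiple equivalent forms:
- I(X;Y) = H(X) - H(X|Y)
- I(X;Y) = H(Y) - H(Y|X)
- I(X;Y) = H(X) + H(Y) - H(X,Y)

Computing all quantities:
H(X) = 0.4733, H(Y) = 0.4748, H(X,Y) = 0.9469
H(X|Y) = 0.4721, H(Y|X) = 0.4736

Verification:
H(X) - H(X|Y) = 0.4733 - 0.4721 = 0.0012
H(Y) - H(Y|X) = 0.4748 - 0.4736 = 0.0012
H(X) + H(Y) - H(X,Y) = 0.4733 + 0.4748 - 0.9469 = 0.0012

All forms give I(X;Y) = 0.0012 dits. ✓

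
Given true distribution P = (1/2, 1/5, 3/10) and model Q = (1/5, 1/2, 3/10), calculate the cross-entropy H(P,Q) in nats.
1.3045 nats

Cross-entropy: H(P,Q) = -Σ p(x) log q(x)

Alternatively: H(P,Q) = H(P) + D_KL(P||Q)
H(P) = 1.0297 nats
D_KL(P||Q) = 0.2749 nats

H(P,Q) = 1.0297 + 0.2749 = 1.3045 nats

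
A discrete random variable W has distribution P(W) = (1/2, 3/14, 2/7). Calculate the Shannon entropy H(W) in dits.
0.4493 dits

Shannon entropy is H(X) = -Σ p(x) log p(x).

For P = (1/2, 3/14, 2/7):
H = -1/2 × log_10(1/2) -3/14 × log_10(3/14) -2/7 × log_10(2/7)
H = 0.4493 dits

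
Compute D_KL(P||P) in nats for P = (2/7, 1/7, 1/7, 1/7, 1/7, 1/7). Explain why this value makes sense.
0.0000 nats

KL divergence satisfies the Gibbs inequality: D_KL(P||Q) ≥ 0 for all distributions P, Q.

D_KL(P||Q) = Σ p(x) log(p(x)/q(x))
Each term is p(x) × log_e(p(x)/p(x)) = p(x) × log_e(1) = 0, so the sum is 0.
D_KL(P||Q) = 0.0000 nats

When P = Q, the KL divergence is exactly 0, as there is no 'divergence' between identical distributions.

This non-negativity is a fundamental property: relative entropy cannot be negative because it measures how different Q is from P.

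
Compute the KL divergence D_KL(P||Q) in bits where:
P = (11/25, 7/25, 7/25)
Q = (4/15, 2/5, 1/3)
0.1034 bits

KL divergence: D_KL(P||Q) = Σ p(x) log(p(x)/q(x))

Computing term by term:
  x=0: 11/25 × log_2[(11/25)/(4/15)] = 11/25 × 0.7225 = 0.3179
  x=1: 7/25 × log_2[(7/25)/(2/5)] = 7/25 × -0.5146 = -0.1441
  x=2: 7/25 × log_2[(7/25)/(1/3)] = 7/25 × -0.2515 = -0.0704

D_KL(P||Q) = 0.1034 bits

Note: KL divergence is always non-negative and equals 0 iff P = Q.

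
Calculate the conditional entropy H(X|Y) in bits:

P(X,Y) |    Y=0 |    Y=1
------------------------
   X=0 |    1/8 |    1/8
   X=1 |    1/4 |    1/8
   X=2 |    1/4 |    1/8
1.5456 bits

Using the chain rule: H(X|Y) = H(X,Y) - H(Y)

First, compute H(X,Y) = 2.5000 bits

Marginal P(Y) = (5/8, 3/8)
H(Y) = 0.9544 bits

H(X|Y) = H(X,Y) - H(Y) = 2.5000 - 0.9544 = 1.5456 bits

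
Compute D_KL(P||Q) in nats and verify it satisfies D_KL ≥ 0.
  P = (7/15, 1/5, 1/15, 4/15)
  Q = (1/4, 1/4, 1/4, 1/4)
0.1757 nats

KL divergence satisfies the Gibbs inequality: D_KL(P||Q) ≥ 0 for all distributions P, Q.

D_KL(P||Q) = Σ p(x) log(p(x)/q(x))
Term by term:
  x=0: 7/15 × log_e[(7/15)/(1/4)] = 0.2913
  x=1: 1/5 × log_e[(1/5)/(1/4)] = -0.0446
  x=2: 1/15 × log_e[(1/15)/(1/4)] = -0.0881
  x=3: 4/15 × log_e[(4/15)/(1/4)] = 0.0172
D_KL(P||Q) = 0.1757 nats

D_KL(P||Q) = 0.1757 ≥ 0 ✓

This non-negativity is a fundamental property: relative entropy cannot be negative because it measures how different Q is from P.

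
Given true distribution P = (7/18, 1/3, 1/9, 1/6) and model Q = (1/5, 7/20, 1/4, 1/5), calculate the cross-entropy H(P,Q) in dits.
0.6072 dits

Cross-entropy: H(P,Q) = -Σ p(x) log q(x)

Alternatively: H(P,Q) = H(P) + D_KL(P||Q)
H(P) = 0.5543 dits
D_KL(P||Q) = 0.0529 dits

H(P,Q) = 0.5543 + 0.0529 = 0.6072 dits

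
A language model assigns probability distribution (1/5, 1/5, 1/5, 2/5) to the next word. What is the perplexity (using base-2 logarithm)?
3.7893

Perplexity is 2^H (or exp(H) for natural log).

First, H = -Σ p log p = 1.9219 bits
Perplexity = 2^1.9219 = 3.7893

Interpretation: The model's uncertainty is equivalent to choosing uniformly among 3.8 options.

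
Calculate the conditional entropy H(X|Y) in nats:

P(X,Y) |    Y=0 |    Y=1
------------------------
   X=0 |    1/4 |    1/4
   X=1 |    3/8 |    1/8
0.6593 nats

Using the chain rule: H(X|Y) = H(X,Y) - H(Y)

First, compute H(X,Y) = 1.3209 nats

Marginal P(Y) = (5/8, 3/8)
H(Y) = 0.6616 nats

H(X|Y) = H(X,Y) - H(Y) = 1.3209 - 0.6616 = 0.6593 nats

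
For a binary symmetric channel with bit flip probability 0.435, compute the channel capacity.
0.0122 bits

For a binary symmetric channel (BSC) with error probability p:
Capacity C = 1 - H(p) bits per symbol

where H(p) = -p log₂(p) - (1-p) log₂(1-p) is the binary entropy function.

H(0.435) = 0.9878 bits
C = 1 - 0.9878 = 0.0122 bits per symbol

This means we can reliably transmit up to 0.0122 bits of information per channel use.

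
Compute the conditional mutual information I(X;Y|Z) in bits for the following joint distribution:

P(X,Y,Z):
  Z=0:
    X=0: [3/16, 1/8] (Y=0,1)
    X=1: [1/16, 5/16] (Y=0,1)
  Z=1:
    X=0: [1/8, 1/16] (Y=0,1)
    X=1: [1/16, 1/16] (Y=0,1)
0.1092 bits

Conditional mutual information: I(X;Y|Z) = H(X|Z) + H(Y|Z) - H(X,Y|Z)

H(Z) = 0.8960
H(X,Z) = 1.8829 → H(X|Z) = 0.9868
H(Y,Z) = 1.8496 → H(Y|Z) = 0.9536
H(X,Y,Z) = 2.7272 → H(X,Y|Z) = 1.8312

I(X;Y|Z) = 0.9868 + 0.9536 - 1.8312 = 0.1092 bits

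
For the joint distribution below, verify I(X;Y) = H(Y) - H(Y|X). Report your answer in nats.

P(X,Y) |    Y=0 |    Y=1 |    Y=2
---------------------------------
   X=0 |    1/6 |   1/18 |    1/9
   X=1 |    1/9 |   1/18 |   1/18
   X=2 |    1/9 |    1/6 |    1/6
I(X;Y) = 0.0402 nats

Mutual information has multiple equivalent forms:
- I(X;Y) = H(X) - H(X|Y)
- I(X;Y) = H(Y) - H(Y|X)
- I(X;Y) = H(X) + H(Y) - H(X,Y)

Computing all quantities:
H(X) = 1.0609, H(Y) = 1.0893, H(X,Y) = 2.1100
H(X|Y) = 1.0207, H(Y|X) = 1.0492

Verification:
H(X) - H(X|Y) = 1.0609 - 1.0207 = 0.0402
H(Y) - H(Y|X) = 1.0893 - 1.0492 = 0.0402
H(X) + H(Y) - H(X,Y) = 1.0609 + 1.0893 - 2.1100 = 0.0402

All forms give I(X;Y) = 0.0402 nats. ✓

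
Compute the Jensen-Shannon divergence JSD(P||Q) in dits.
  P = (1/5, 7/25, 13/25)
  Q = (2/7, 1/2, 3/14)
0.0227 dits

Jensen-Shannon divergence is:
JSD(P||Q) = 0.5 × D_KL(P||M) + 0.5 × D_KL(Q||M)
where M = 0.5 × (P + Q) is the mixture distribution.

M = 0.5 × (1/5, 7/25, 13/25) + 0.5 × (2/7, 1/2, 3/14) = (0.242857, 0.39, 0.367143)

D_KL(P||M) = 0.0214 dits
D_KL(Q||M) = 0.0240 dits

JSD(P||Q) = 0.5 × 0.0214 + 0.5 × 0.0240 = 0.0227 dits

Unlike KL divergence, JSD is symmetric and bounded: 0 ≤ JSD ≤ log(2).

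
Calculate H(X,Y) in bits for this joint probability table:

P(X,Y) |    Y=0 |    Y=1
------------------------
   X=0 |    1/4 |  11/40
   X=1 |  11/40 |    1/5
1.9888 bits

Joint entropy is H(X,Y) = -Σ_{x,y} p(x,y) log p(x,y).

Summing over all non-zero entries:
H(X,Y) = -[1/4·log_2(1/4) + 11/40·log_2(11/40) + 11/40·log_2(11/40) + 1/5·log_2(1/5)]
H(X,Y) = 1.9888 bits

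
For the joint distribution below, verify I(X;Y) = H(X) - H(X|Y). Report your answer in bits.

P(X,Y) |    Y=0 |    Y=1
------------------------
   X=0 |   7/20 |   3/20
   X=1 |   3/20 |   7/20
I(X;Y) = 0.1187 bits

Mutual information has multiple equivalent forms:
- I(X;Y) = H(X) - H(X|Y)
- I(X;Y) = H(Y) - H(Y|X)
- I(X;Y) = H(X) + H(Y) - H(X,Y)

Computing all quantities:
H(X) = 1.0000, H(Y) = 1.0000, H(X,Y) = 1.8813
H(X|Y) = 0.8813, H(Y|X) = 0.8813

Verification:
H(X) - H(X|Y) = 1.0000 - 0.8813 = 0.1187
H(Y) - H(Y|X) = 1.0000 - 0.8813 = 0.1187
H(X) + H(Y) - H(X,Y) = 1.0000 + 1.0000 - 1.8813 = 0.1187

All forms give I(X;Y) = 0.1187 bits. ✓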